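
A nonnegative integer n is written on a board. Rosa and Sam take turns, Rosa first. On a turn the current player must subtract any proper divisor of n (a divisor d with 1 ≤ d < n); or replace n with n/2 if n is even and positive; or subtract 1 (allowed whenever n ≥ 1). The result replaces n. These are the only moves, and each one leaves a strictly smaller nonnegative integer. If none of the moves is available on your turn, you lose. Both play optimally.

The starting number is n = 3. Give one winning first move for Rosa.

Move to 2.

Compute win/loss labels from the base case upward. A position with no move is L. Any other position is W if it can reach an L in one move, else L.
n=0: no move → L
n=1: can move to 0, which is L ⇒ W
n=2: the only move is to 1(W), a W ⇒ L
n=3: can move to 2, which is L ⇒ W
From 3, the L positions reachable in one move are: 2.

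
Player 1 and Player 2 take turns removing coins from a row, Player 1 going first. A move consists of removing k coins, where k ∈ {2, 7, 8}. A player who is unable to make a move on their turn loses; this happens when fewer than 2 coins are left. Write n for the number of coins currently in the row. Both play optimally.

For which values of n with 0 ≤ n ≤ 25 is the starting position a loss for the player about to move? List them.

Build the W/L table. Terminal = L. A non-terminal position is W if it has a move to some L; otherwise it is L.
n=0: no move → L
n=1: no move → L
n=2: reaches L-position 0 → W
n=3: reaches L-position 1 → W
n=4: only reaches 2(W), which is W → L
n=5: only reaches 3(W), which is W → L
n=6: reaches L-position 4 → W
n=7: reaches L-position 5 → W
n=8: reaches L-position 1 → W
n=9: reaches L-position 1 → W
n=10: only reaches 8(W), 3(W), 2(W), all W → L
n=11: reaches L-position 4 → W
n=12: reaches L-position 10 → W
n=13: reaches L-position 5 → W
n=14: only reaches 12(W), 7(W), 6(W), all W → L
n=15: only reaches 13(W), 8(W), 7(W), all W → L
n=16: reaches L-position 14 → W
n=17: reaches L-position 15 → W
n=18: reaches L-position 10 → W
n=19: only reaches 17(W), 12(W), 11(W), all W → L
n=20: only reaches 18(W), 13(W), 12(W), all W → L
n=21: reaches L-position 19 → W
n=22: reaches L-position 20 → W
n=23: reaches L-position 15 → W
n=24: only reaches 22(W), 17(W), 16(W), all W → L
n=25: only reaches 23(W), 18(W), 17(W), all W → L
Reading off the rows marked L gives the requested list; there are 11 such values of n.

0, 1, 4, 5, 10, 14, 15, 19, 20, 24, 25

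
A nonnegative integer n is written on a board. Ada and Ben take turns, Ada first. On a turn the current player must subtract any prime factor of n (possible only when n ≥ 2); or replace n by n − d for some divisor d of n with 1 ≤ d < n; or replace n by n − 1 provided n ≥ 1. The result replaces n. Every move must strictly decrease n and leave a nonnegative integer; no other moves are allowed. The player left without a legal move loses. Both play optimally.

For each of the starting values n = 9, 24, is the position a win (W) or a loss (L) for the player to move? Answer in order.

Work bottom-up. With no move the player to move loses. Otherwise the position is W if at least one move leads to an L position for the opponent, and L if every move leads to a W.
n=0: no move → L
n=1: reaches L-position 0 → W
n=2: reaches L-position 0 → W
n=3: reaches L-position 0 → W
n=4: only reaches 2(W), 3(W), all W → L
n=5: reaches L-position 0 → W
n=6: reaches L-position 4 → W
n=7: reaches L-position 0 → W
n=8: reaches L-position 4 → W
n=9: only reaches 6(W), 8(W), all W → L
n=10: reaches L-position 9 → W
n=11: reaches L-position 0 → W
n=12: reaches L-position 9 → W
n=13: reaches L-position 0 → W
n=14: only reaches 7(W), 12(W), 13(W), all W → L
n=15: reaches L-position 14 → W
n=16: reaches L-position 14 → W
n=17: reaches L-position 0 → W
n=18: reaches L-position 9 → W
n=19: reaches L-position 0 → W
n=20: only reaches 10(W), 15(W), 16(W), 18(W), 19(W), all W → L
n=21: reaches L-position 14 → W
n=22: reaches L-position 20 → W
n=23: reaches L-position 0 → W
n=24: reaches L-position 20 → W

9: L, 24: W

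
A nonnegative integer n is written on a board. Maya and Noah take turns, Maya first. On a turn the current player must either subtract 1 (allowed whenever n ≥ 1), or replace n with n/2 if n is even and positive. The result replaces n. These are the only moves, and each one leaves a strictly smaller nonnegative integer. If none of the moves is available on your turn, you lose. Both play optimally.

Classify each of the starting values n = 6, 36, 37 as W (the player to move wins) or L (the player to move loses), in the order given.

Label each position W (a win for the player to move) or L (a loss). A position with no legal move is L; any other position is W exactly when some move reaches an L, and L when every move reaches a W.
n=0: no move → L
n=1: reaches L-position 0 → W
n=2: only reaches 1(W), which is W → L
n=3: reaches L-position 2 → W
n=4: reaches L-position 2 → W
n=5: only reaches 4(W), which is W → L
n=6: reaches L-position 5 → W
n=7: only reaches 6(W), which is W → L
n=8: reaches L-position 7 → W
n=9: only reaches 8(W), which is W → L
n=10: reaches L-position 5 → W
n=11: only reaches 10(W), which is W → L
n=12: reaches L-position 11 → W
n=13: only reaches 12(W), which is W → L
n=14: reaches L-position 7 → W
n=15: only reaches 14(W), which is W → L
n=16: reaches L-position 15 → W
n=17: only reaches 16(W), which is W → L
n=18: reaches L-position 9 → W
n=19: only reaches 18(W), which is W → L
n=20: reaches L-position 19 → W
n=21: only reaches 20(W), which is W → L
n=22: reaches L-position 11 → W
n=23: only reaches 22(W), which is W → L
n=24: reaches L-position 23 → W
n=25: only reaches 24(W), which is W → L
n=26: reaches L-position 13 → W
n=27: only reaches 26(W), which is W → L
n=28: reaches L-position 27 → W
n=29: only reaches 28(W), which is W → L
n=30: reaches L-position 15 → W
n=31: only reaches 30(W), which is W → L
n=32: reaches L-position 31 → W
n=33: only reaches 32(W), which is W → L
n=34: reaches L-position 17 → W
n=35: only reaches 34(W), which is W → L
n=36: reaches L-position 35 → W
n=37: only reaches 36(W), which is W → L

6: W, 36: W, 37: L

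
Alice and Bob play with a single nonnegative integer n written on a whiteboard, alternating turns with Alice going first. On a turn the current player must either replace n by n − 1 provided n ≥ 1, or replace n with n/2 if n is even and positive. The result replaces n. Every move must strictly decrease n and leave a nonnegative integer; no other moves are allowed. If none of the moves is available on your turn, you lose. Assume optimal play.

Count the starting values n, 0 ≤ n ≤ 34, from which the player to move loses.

Label each position W (a win for the player to move) or L (a loss). A position with no legal move is L; any other position is W exactly when some move reaches an L, and L when every move reaches a W.
n=0: no move → L
n=1: reaches L-position 0 → W
n=2: only reaches 1(W), which is W → L
n=3: reaches L-position 2 → W
n=4: reaches L-position 2 → W
n=5: only reaches 4(W), which is W → L
n=6: reaches L-position 5 → W
n=7: only reaches 6(W), which is W → L
n=8: reaches L-position 7 → W
n=9: only reaches 8(W), which is W → L
n=10: reaches L-position 5 → W
n=11: only reaches 10(W), which is W → L
n=12: reaches L-position 11 → W
n=13: only reaches 12(W), which is W → L
n=14: reaches L-position 7 → W
n=15: only reaches 14(W), which is W → L
n=16: reaches L-position 15 → W
n=17: only reaches 16(W), which is W → L
n=18: reaches L-position 9 → W
n=19: only reaches 18(W), which is W → L
n=20: reaches L-position 19 → W
n=21: only reaches 20(W), which is W → L
n=22: reaches L-position 11 → W
n=23: only reaches 22(W), which is W → L
n=24: reaches L-position 23 → W
n=25: only reaches 24(W), which is W → L
n=26: reaches L-position 13 → W
n=27: only reaches 26(W), which is W → L
n=28: reaches L-position 27 → W
n=29: only reaches 28(W), which is W → L
n=30: reaches L-position 15 → W
n=31: only reaches 30(W), which is W → L
n=32: reaches L-position 31 → W
n=33: only reaches 32(W), which is W → L
n=34: reaches L-position 17 → W
L entries with 0 ≤ n ≤ 34: n = 0, 2, 5, 7, 9, 11, 13, 15, 17, 19, 21, 23, 25, 27, 29, 31, 33; that makes 17.

17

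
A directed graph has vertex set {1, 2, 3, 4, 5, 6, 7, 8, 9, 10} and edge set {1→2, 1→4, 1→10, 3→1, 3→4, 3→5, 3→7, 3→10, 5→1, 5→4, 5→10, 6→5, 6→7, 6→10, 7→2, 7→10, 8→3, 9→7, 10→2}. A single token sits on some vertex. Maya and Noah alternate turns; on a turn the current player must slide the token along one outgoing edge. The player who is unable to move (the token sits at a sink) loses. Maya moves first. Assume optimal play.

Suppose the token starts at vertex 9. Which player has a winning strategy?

Use the standard recursion: the mover loses at a terminal position; elsewhere, the mover wins exactly when some move hands the opponent an L position.
Every edge goes from a vertex to one that appears earlier in the order 4, 2, 10, 1, 7, 5, 9, 3, 6, 8, so processing vertices in that order labels each vertex after all of its successors.
4: no outgoing edge → L
2: no outgoing edge → L
10: W (go to 2, an L position)
1: W (go to 2, an L position)
7: W (go to 2, an L position)
5: W (go to 4, an L position)
9: L (sole option 7(W) is W)
3: W (go to 4, an L position)
6: L (options 5(W), 7(W), 10(W) are all W)
8: L (sole option 3(W) is W)
The starting position 9 is L: whatever Maya does, the opponent receives a W position.

Noah wins.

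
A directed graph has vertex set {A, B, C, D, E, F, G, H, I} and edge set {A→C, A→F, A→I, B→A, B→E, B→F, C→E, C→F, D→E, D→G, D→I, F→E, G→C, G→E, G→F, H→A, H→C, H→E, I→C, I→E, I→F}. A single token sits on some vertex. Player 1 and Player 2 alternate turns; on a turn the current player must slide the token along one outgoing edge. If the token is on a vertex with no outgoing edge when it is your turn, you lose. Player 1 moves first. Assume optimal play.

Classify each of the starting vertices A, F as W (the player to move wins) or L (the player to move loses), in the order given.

Use the standard recursion: the mover loses at a terminal position; elsewhere, the mover wins exactly when some move hands the opponent an L position.
Every edge goes from a vertex to one that appears earlier in the order E, F, C, G, I, A, H, D, B, so processing vertices in that order labels each vertex after all of its successors.
E: no outgoing edge → L
F: reaches L-position E → W
C: reaches L-position E → W
G: reaches L-position E → W
I: reaches L-position E → W
A: only reaches I(W), C(W), F(W), all W → L
H: reaches L-position A → W
D: reaches L-position E → W
B: reaches L-position A → W

A: L, F: W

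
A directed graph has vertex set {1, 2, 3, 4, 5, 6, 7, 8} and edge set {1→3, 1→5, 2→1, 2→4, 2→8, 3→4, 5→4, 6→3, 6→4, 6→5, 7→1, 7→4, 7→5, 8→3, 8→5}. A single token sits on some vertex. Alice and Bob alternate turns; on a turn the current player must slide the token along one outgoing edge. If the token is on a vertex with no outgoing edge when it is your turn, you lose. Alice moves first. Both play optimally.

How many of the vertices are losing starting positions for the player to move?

3

Classify positions by backward induction: terminal positions (no move available) are L. From any other position, the mover wins iff some move reaches an L.
Every edge goes from a vertex to one that appears earlier in the order 4, 5, 3, 8, 1, 7, 6, 2, so processing vertices in that order labels each vertex after all of its successors.
4: no outgoing edge → L
5: can move to 4, which is L ⇒ W
3: can move to 4, which is L ⇒ W
8: moves to 3(W), 5(W); every one is W ⇒ L
1: moves to 3(W), 5(W); every one is W ⇒ L
7: can move to 1, which is L ⇒ W
6: can move to 4, which is L ⇒ W
2: can move to 1, which is L ⇒ W
The L vertices are 1, 4, 8; that is 3 in all.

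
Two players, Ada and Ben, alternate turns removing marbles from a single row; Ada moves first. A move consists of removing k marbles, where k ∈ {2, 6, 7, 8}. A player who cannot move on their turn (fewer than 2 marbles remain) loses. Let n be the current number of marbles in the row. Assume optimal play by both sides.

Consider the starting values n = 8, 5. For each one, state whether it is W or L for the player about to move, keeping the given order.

Use the standard recursion: the mover loses at a terminal position; elsewhere, the mover wins exactly when some move hands the opponent an L position.
n=0: no move → L
n=1: no move → L
n=2: W (go to 0, an L position)
n=3: W (go to 1, an L position)
n=4: L (sole option 2(W) is W)
n=5: L (sole option 3(W) is W)
n=6: W (go to 4, an L position)
n=7: W (go to 5, an L position)
n=8: W (go to 1, an L position)

8: W, 5: L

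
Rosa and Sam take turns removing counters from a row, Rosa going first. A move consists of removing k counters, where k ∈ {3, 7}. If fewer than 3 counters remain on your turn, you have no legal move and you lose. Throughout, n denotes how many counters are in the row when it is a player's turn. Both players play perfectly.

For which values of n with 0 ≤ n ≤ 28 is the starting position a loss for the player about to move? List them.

0, 1, 2, 6, 10, 11, 12, 16, 20, 21, 22, 26

Label each position W (a win for the player to move) or L (a loss). A position with no legal move is L; any other position is W exactly when some move reaches an L, and L when every move reaches a W.
n=0: no move → L
n=1: no move → L
n=2: no move → L
n=3: can move to 0, which is L ⇒ W
n=4: can move to 1, which is L ⇒ W
n=5: can move to 2, which is L ⇒ W
n=6: the only move is to 3(W), a W ⇒ L
n=7: can move to 0, which is L ⇒ W
n=8: can move to 1, which is L ⇒ W
n=9: can move to 6, which is L ⇒ W
n=10: moves to 7(W), 3(W); every one is W ⇒ L
n=11: moves to 8(W), 4(W); every one is W ⇒ L
n=12: moves to 9(W), 5(W); every one is W ⇒ L
n=13: can move to 10, which is L ⇒ W
n=14: can move to 11, which is L ⇒ W
n=15: can move to 12, which is L ⇒ W
n=16: moves to 13(W), 9(W); every one is W ⇒ L
n=17: can move to 10, which is L ⇒ W
n=18: can move to 11, which is L ⇒ W
n=19: can move to 16, which is L ⇒ W
n=20: moves to 17(W), 13(W); every one is W ⇒ L
n=21: moves to 18(W), 14(W); every one is W ⇒ L
n=22: moves to 19(W), 15(W); every one is W ⇒ L
n=23: can move to 20, which is L ⇒ W
n=24: can move to 21, which is L ⇒ W
n=25: can move to 22, which is L ⇒ W
n=26: moves to 23(W), 19(W); every one is W ⇒ L
n=27: can move to 20, which is L ⇒ W
n=28: can move to 21, which is L ⇒ W
Reading off the rows marked L gives the requested list; there are 12 such values of n.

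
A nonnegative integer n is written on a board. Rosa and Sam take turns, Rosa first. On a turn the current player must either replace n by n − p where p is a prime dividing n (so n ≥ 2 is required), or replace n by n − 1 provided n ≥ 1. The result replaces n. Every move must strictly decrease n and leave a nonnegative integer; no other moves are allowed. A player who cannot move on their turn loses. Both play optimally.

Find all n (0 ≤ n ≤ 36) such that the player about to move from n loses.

Classify positions by backward induction: terminal positions (no move available) are L. From any other position, the mover wins iff some move reaches an L.
n=0: no move → L
n=1: W (go to 0, an L position)
n=2: W (go to 0, an L position)
n=3: W (go to 0, an L position)
n=4: L (options 2(W), 3(W) are all W)
n=5: W (go to 0, an L position)
n=6: W (go to 4, an L position)
n=7: W (go to 0, an L position)
n=8: L (options 6(W), 7(W) are all W)
n=9: W (go to 8, an L position)
n=10: W (go to 8, an L position)
n=11: W (go to 0, an L position)
n=12: L (options 9(W), 10(W), 11(W) are all W)
n=13: W (go to 0, an L position)
n=14: W (go to 12, an L position)
n=15: W (go to 12, an L position)
n=16: L (options 14(W), 15(W) are all W)
n=17: W (go to 0, an L position)
n=18: W (go to 16, an L position)
n=19: W (go to 0, an L position)
n=20: L (options 15(W), 18(W), 19(W) are all W)
n=21: W (go to 20, an L position)
n=22: W (go to 20, an L position)
n=23: W (go to 0, an L position)
n=24: L (options 21(W), 22(W), 23(W) are all W)
n=25: W (go to 20, an L position)
n=26: W (go to 24, an L position)
n=27: W (go to 24, an L position)
n=28: L (options 21(W), 26(W), 27(W) are all W)
n=29: W (go to 0, an L position)
n=30: W (go to 28, an L position)
n=31: W (go to 0, an L position)
n=32: L (options 30(W), 31(W) are all W)
n=33: W (go to 32, an L position)
n=34: W (go to 32, an L position)
n=35: W (go to 28, an L position)
n=36: L (options 33(W), 34(W), 35(W) are all W)
The losing starting values of n are exactly the entries labelled L in this table (10 of them).

0, 4, 8, 12, 16, 20, 24, 28, 32, 36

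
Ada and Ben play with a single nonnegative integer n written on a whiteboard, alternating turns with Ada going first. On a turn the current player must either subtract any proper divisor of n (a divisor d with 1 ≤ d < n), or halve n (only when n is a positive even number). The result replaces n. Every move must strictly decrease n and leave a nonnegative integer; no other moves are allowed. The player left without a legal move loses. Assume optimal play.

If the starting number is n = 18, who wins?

Ada wins.

Use the standard recursion: the mover loses at a terminal position; elsewhere, the mover wins exactly when some move hands the opponent an L position.
n=0: no move → L
n=1: no move → L
n=2: can move to 1, which is L ⇒ W
n=3: the only move is to 2(W), a W ⇒ L
n=4: can move to 3, which is L ⇒ W
n=5: the only move is to 4(W), a W ⇒ L
n=6: can move to 3, which is L ⇒ W
n=7: the only move is to 6(W), a W ⇒ L
n=8: can move to 7, which is L ⇒ W
n=9: moves to 6(W), 8(W); every one is W ⇒ L
n=10: can move to 5, which is L ⇒ W
n=11: the only move is to 10(W), a W ⇒ L
n=12: can move to 9, which is L ⇒ W
n=13: the only move is to 12(W), a W ⇒ L
n=14: can move to 7, which is L ⇒ W
n=15: moves to 10(W), 12(W), 14(W); every one is W ⇒ L
n=16: can move to 15, which is L ⇒ W
n=17: the only move is to 16(W), a W ⇒ L
n=18: can move to 9, which is L ⇒ W
The starting position 18 is W: Ada should move to 9, handing over an L position.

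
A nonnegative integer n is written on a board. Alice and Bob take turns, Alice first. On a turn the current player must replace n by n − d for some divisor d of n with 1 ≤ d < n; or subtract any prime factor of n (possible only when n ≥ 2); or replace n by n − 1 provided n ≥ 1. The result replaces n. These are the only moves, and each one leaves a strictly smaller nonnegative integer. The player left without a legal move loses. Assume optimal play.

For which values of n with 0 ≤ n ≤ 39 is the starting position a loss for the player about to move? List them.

Build the W/L table. Terminal = L. A non-terminal position is W if it has a move to some L; otherwise it is L.
n=0: no move → L
n=1: can move to 0, which is L ⇒ W
n=2: can move to 0, which is L ⇒ W
n=3: can move to 0, which is L ⇒ W
n=4: moves to 2(W), 3(W); every one is W ⇒ L
n=5: can move to 0, which is L ⇒ W
n=6: can move to 4, which is L ⇒ W
n=7: can move to 0, which is L ⇒ W
n=8: can move to 4, which is L ⇒ W
n=9: moves to 6(W), 8(W); every one is W ⇒ L
n=10: can move to 9, which is L ⇒ W
n=11: can move to 0, which is L ⇒ W
n=12: can move to 9, which is L ⇒ W
n=13: can move to 0, which is L ⇒ W
n=14: moves to 7(W), 12(W), 13(W); every one is W ⇒ L
n=15: can move to 14, which is L ⇒ W
n=16: can move to 14, which is L ⇒ W
n=17: can move to 0, which is L ⇒ W
n=18: can move to 9, which is L ⇒ W
n=19: can move to 0, which is L ⇒ W
n=20: moves to 10(W), 15(W), 16(W), 18(W), 19(W); every one is W ⇒ L
n=21: can move to 14, which is L ⇒ W
n=22: can move to 20, which is L ⇒ W
n=23: can move to 0, which is L ⇒ W
n=24: can move to 20, which is L ⇒ W
n=25: can move to 20, which is L ⇒ W
n=26: moves to 13(W), 24(W), 25(W); every one is W ⇒ L
n=27: can move to 26, which is L ⇒ W
n=28: can move to 14, which is L ⇒ W
n=29: can move to 0, which is L ⇒ W
n=30: can move to 20, which is L ⇒ W
n=31: can move to 0, which is L ⇒ W
n=32: moves to 16(W), 24(W), 28(W), 30(W), 31(W); every one is W ⇒ L
n=33: can move to 32, which is L ⇒ W
n=34: can move to 32, which is L ⇒ W
n=35: moves to 28(W), 30(W), 34(W); every one is W ⇒ L
n=36: can move to 32, which is L ⇒ W
n=37: can move to 0, which is L ⇒ W
n=38: moves to 19(W), 36(W), 37(W); every one is W ⇒ L
n=39: can move to 26, which is L ⇒ W
The losing starting values of n are exactly the entries labelled L in this table (9 of them).

0, 4, 9, 14, 20, 26, 32, 35, 38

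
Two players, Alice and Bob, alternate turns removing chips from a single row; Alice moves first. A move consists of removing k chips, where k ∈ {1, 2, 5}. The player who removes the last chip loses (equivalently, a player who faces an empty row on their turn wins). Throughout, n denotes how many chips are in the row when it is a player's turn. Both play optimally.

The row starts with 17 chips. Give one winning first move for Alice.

Remove 1, leaving 16.

Positions with no move are W. A position that does have a move is losing for the player to move precisely when every available move leads to a winning position for the opponent. Fill in the labels:
n=0: no move; the opponent has just taken the last chip and therefore loses → W
n=1: →0(W) only, which is W, so L
n=2: →1(L), so W
n=3: →1(L), so W
n=4: →3(W), 2(W) — all W, so L
n=5: →4(L), so W
n=6: →4(L), so W
n=7: →6(W), 5(W), 2(W) — all W, so L
n=8: →7(L), so W
n=9: →7(L), so W
n=10: →9(W), 8(W), 5(W) — all W, so L
n=11: →10(L), so W
n=12: →10(L), so W
n=13: →12(W), 11(W), 8(W) — all W, so L
n=14: →13(L), so W
n=15: →13(L), so W
n=16: →15(W), 14(W), 11(W) — all W, so L
n=17: →16(L), so W
From 17, the L positions reachable in one move are: 16.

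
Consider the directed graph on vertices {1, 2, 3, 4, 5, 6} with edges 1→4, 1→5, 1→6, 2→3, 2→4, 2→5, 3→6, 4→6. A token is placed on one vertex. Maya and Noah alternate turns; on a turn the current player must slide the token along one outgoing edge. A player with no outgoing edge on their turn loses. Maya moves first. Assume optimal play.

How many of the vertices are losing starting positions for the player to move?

2

Label each position W (a win for the player to move) or L (a loss). A position with no legal move is L; any other position is W exactly when some move reaches an L, and L when every move reaches a W.
Every edge goes from a vertex to one that appears earlier in the order 5, 6, 4, 1, 3, 2, so processing vertices in that order labels each vertex after all of its successors.
5: no outgoing edge → L
6: no outgoing edge → L
4: reaches L-position 6 → W
1: reaches L-position 6 → W
3: reaches L-position 6 → W
2: reaches L-position 5 → W
The L vertices are 5, 6; that is 2 in all.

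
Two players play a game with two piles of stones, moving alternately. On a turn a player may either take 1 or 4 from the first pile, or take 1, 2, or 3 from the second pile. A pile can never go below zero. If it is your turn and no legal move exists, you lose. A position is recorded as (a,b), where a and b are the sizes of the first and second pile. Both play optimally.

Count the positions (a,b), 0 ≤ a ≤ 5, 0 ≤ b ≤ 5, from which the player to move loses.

Build the W/L table. Terminal = L. A non-terminal position is W if it has a move to some L; otherwise it is L.
Every move lowers a or b (never raises either), so fill the grid row by row in increasing a, and left to right within a row: each cell's successors are then already labelled.
      b=0  b=1  b=2  b=3  b=4  b=5
a=0:    L    W    W    W    L    W
a=1:    W    L    W    W    W    L
a=2:    L    W    W    W    L    W
a=3:    W    L    W    W    W    L
a=4:    W    W    L    W    W    W
a=5:    L    W    W    W    L    W
Cells with no legal move (terminal, hence L): (0,0).
The remaining L cells, each justified by listing all of its moves:
(0,4): →(0,3)(W), (0,2)(W), (0,1)(W) — all W, so L
(1,1): →(0,1)(W), (1,0)(W) — all W, so L
(1,5): →(0,5)(W), (1,4)(W), (1,3)(W), (1,2)(W) — all W, so L
(2,0): →(1,0)(W) only, which is W, so L
(2,4): →(1,4)(W), (2,3)(W), (2,2)(W), (2,1)(W) — all W, so L
(3,1): →(2,1)(W), (3,0)(W) — all W, so L
(3,5): →(2,5)(W), (3,4)(W), (3,3)(W), (3,2)(W) — all W, so L
(4,2): →(3,2)(W), (0,2)(W), (4,1)(W), (4,0)(W) — all W, so L
(5,0): →(4,0)(W), (1,0)(W) — all W, so L
(5,4): →(4,4)(W), (1,4)(W), (5,3)(W), (5,2)(W), (5,1)(W) — all W, so L
Every other cell has at least one move into one of the L cells above, so it is W.
L cells per row: a=0: 2, a=1: 2, a=2: 2, a=3: 2, a=4: 1, a=5: 2; total 11.

11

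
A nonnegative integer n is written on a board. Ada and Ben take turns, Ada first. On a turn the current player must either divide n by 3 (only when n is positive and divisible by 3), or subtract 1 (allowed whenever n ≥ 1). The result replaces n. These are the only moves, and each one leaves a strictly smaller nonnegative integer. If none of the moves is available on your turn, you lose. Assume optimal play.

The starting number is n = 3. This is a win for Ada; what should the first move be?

Move to 2.

Use the standard recursion: the mover loses at a terminal position; elsewhere, the mover wins exactly when some move hands the opponent an L position.
n=0: no move → L
n=1: →0(L), so W
n=2: →1(W) only, which is W, so L
n=3: →2(L), so W
From 3, the L positions reachable in one move are: 2.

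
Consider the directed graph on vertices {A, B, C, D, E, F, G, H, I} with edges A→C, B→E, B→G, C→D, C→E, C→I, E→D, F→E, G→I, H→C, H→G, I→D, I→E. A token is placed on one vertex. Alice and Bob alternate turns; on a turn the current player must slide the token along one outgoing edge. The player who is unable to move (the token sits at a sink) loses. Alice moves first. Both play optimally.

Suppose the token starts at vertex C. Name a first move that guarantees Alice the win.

Move to D.

Compute win/loss labels from the base case upward. A position with no move is L. Any other position is W if it can reach an L in one move, else L.
Every edge goes from a vertex to one that appears earlier in the order D, E, I, C, A, G, B, H, F, so processing vertices in that order labels each vertex after all of its successors.
D: no outgoing edge → L
E: →D(L), so W
I: →D(L), so W
C: →D(L), so W
A: →C(W) only, which is W, so L
G: →I(W) only, which is W, so L
B: →G(L), so W
H: →G(L), so W
F: →E(W) only, which is W, so L
From C, the L positions reachable in one move are: D.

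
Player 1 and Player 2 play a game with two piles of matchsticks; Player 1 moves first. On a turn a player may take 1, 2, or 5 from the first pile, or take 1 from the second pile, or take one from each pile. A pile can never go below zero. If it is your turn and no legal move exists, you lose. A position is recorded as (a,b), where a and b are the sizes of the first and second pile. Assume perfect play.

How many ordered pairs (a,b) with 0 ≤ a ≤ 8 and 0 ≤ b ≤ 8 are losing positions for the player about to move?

Label each position W (a win for the player to move) or L (a loss). A position with no legal move is L; any other position is W exactly when some move reaches an L, and L when every move reaches a W.
Every move lowers a or b (never raises either), so fill the grid row by row in increasing a, and left to right within a row: each cell's successors are then already labelled.
      b=0  b=1  b=2  b=3  b=4  b=5  b=6  b=7  b=8
a=0:    L    W    L    W    L    W    L    W    L
a=1:    W    W    W    W    W    W    W    W    W
a=2:    W    L    W    L    W    L    W    L    W
a=3:    L    W    W    W    W    W    W    W    W
a=4:    W    W    L    W    L    W    L    W    L
a=5:    W    L    W    W    W    W    W    W    W
a=6:    L    W    W    L    W    L    W    L    W
a=7:    W    W    L    W    W    W    W    W    W
a=8:    W    L    W    W    L    W    L    W    L
Cells with no legal move (terminal, hence L): (0,0).
The remaining L cells, each justified by listing all of its moves:
(0,2): →(0,1)(W) only, which is W, so L
(0,4): →(0,3)(W) only, which is W, so L
(0,6): →(0,5)(W) only, which is W, so L
(0,8): →(0,7)(W) only, which is W, so L
(2,1): →(1,1)(W), (0,1)(W), (2,0)(W), (1,0)(W) — all W, so L
(2,3): →(1,3)(W), (0,3)(W), (2,2)(W), (1,2)(W) — all W, so L
(2,5): →(1,5)(W), (0,5)(W), (2,4)(W), (1,4)(W) — all W, so L
(2,7): →(1,7)(W), (0,7)(W), (2,6)(W), (1,6)(W) — all W, so L
(3,0): →(2,0)(W), (1,0)(W) — all W, so L
(4,2): →(3,2)(W), (2,2)(W), (4,1)(W), (3,1)(W) — all W, so L
(4,4): →(3,4)(W), (2,4)(W), (4,3)(W), (3,3)(W) — all W, so L
(4,6): →(3,6)(W), (2,6)(W), (4,5)(W), (3,5)(W) — all W, so L
(4,8): →(3,8)(W), (2,8)(W), (4,7)(W), (3,7)(W) — all W, so L
(5,1): →(4,1)(W), (3,1)(W), (0,1)(W), (5,0)(W), (4,0)(W) — all W, so L
(6,0): →(5,0)(W), (4,0)(W), (1,0)(W) — all W, so L
(6,3): →(5,3)(W), (4,3)(W), (1,3)(W), (6,2)(W), (5,2)(W) — all W, so L
(6,5): →(5,5)(W), (4,5)(W), (1,5)(W), (6,4)(W), (5,4)(W) — all W, so L
(6,7): →(5,7)(W), (4,7)(W), (1,7)(W), (6,6)(W), (5,6)(W) — all W, so L
(7,2): →(6,2)(W), (5,2)(W), (2,2)(W), (7,1)(W), (6,1)(W) — all W, so L
(8,1): →(7,1)(W), (6,1)(W), (3,1)(W), (8,0)(W), (7,0)(W) — all W, so L
(8,4): →(7,4)(W), (6,4)(W), (3,4)(W), (8,3)(W), (7,3)(W) — all W, so L
(8,6): →(7,6)(W), (6,6)(W), (3,6)(W), (8,5)(W), (7,5)(W) — all W, so L
(8,8): →(7,8)(W), (6,8)(W), (3,8)(W), (8,7)(W), (7,7)(W) — all W, so L
Every other cell has at least one move into one of the L cells above, so it is W.
L cells per row: a=0: 5, a=1: 0, a=2: 4, a=3: 1, a=4: 4, a=5: 1, a=6: 4, a=7: 1, a=8: 4; total 24.

24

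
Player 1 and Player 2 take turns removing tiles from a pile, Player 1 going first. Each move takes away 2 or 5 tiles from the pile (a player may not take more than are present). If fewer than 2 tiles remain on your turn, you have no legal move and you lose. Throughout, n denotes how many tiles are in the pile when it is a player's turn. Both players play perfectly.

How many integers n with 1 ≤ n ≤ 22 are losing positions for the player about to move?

10

Positions with no move are L. A position that does have a move is losing for the player to move precisely when every available move leads to a winning position for the opponent. Fill in the labels:
n=0: no move → L
n=1: no move → L
n=2: can move to 0, which is L ⇒ W
n=3: can move to 1, which is L ⇒ W
n=4: the only move is to 2(W), a W ⇒ L
n=5: can move to 0, which is L ⇒ W
n=6: can move to 4, which is L ⇒ W
n=7: moves to 5(W), 2(W); every one is W ⇒ L
n=8: moves to 6(W), 3(W); every one is W ⇒ L
n=9: can move to 7, which is L ⇒ W
n=10: can move to 8, which is L ⇒ W
n=11: moves to 9(W), 6(W); every one is W ⇒ L
n=12: can move to 7, which is L ⇒ W
n=13: can move to 11, which is L ⇒ W
n=14: moves to 12(W), 9(W); every one is W ⇒ L
n=15: moves to 13(W), 10(W); every one is W ⇒ L
n=16: can move to 14, which is L ⇒ W
n=17: can move to 15, which is L ⇒ W
n=18: moves to 16(W), 13(W); every one is W ⇒ L
n=19: can move to 14, which is L ⇒ W
n=20: can move to 18, which is L ⇒ W
n=21: moves to 19(W), 16(W); every one is W ⇒ L
n=22: moves to 20(W), 17(W); every one is W ⇒ L
L entries with 1 ≤ n ≤ 22 (n=0 is outside the asked range and is not counted): n = 1, 4, 7, 8, 11, 14, 15, 18, 21, 22; that makes 10.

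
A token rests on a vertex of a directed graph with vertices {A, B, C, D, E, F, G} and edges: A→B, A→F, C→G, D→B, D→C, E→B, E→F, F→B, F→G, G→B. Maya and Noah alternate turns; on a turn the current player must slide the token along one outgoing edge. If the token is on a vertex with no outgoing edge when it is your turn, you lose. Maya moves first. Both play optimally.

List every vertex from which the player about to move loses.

B, C

Label each position W (a win for the player to move) or L (a loss). A position with no legal move is L; any other position is W exactly when some move reaches an L, and L when every move reaches a W.
Every edge goes from a vertex to one that appears earlier in the order B, G, C, F, E, D, A, so processing vertices in that order labels each vertex after all of its successors.
B: no outgoing edge → L
G: reaches L-position B → W
C: only reaches G(W), which is W → L
F: reaches L-position B → W
E: reaches L-position B → W
D: reaches L-position C → W
A: reaches L-position B → W
The losing starting vertices are exactly the entries labelled L in this table (2 of them).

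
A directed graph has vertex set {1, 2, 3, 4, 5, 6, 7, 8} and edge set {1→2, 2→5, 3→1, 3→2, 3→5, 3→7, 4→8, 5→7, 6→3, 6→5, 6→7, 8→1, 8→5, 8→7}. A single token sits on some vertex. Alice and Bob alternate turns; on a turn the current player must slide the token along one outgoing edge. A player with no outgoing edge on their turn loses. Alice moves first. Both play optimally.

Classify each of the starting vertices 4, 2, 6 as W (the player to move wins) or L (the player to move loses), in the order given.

4: L, 2: L, 6: W

Work bottom-up. With no move the player to move loses. Otherwise the position is W if at least one move leads to an L position for the opponent, and L if every move leads to a W.
Every edge goes from a vertex to one that appears earlier in the order 7, 5, 2, 1, 3, 8, 6, 4, so processing vertices in that order labels each vertex after all of its successors.
7: no outgoing edge → L
5: →7(L), so W
2: →5(W) only, which is W, so L
1: →2(L), so W
3: →2(L), so W
8: →7(L), so W
6: →7(L), so W
4: →8(W) only, which is W, so L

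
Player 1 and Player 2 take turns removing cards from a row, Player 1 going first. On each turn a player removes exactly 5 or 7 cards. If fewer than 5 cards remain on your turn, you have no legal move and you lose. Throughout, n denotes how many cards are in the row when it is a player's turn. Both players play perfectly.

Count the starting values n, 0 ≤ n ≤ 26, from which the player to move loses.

13

Build the W/L table. Terminal = L. A non-terminal position is W if it has a move to some L; otherwise it is L.
n=0: no move → L
n=1: no move → L
n=2: no move → L
n=3: no move → L
n=4: no move → L
n=5: W (go to 0, an L position)
n=6: W (go to 1, an L position)
n=7: W (go to 2, an L position)
n=8: W (go to 3, an L position)
n=9: W (go to 4, an L position)
n=10: W (go to 3, an L position)
n=11: W (go to 4, an L position)
n=12: L (options 7(W), 5(W) are all W)
n=13: L (options 8(W), 6(W) are all W)
n=14: L (options 9(W), 7(W) are all W)
n=15: L (options 10(W), 8(W) are all W)
n=16: L (options 11(W), 9(W) are all W)
n=17: W (go to 12, an L position)
n=18: W (go to 13, an L position)
n=19: W (go to 14, an L position)
n=20: W (go to 15, an L position)
n=21: W (go to 16, an L position)
n=22: W (go to 15, an L position)
n=23: W (go to 16, an L position)
n=24: L (options 19(W), 17(W) are all W)
n=25: L (options 20(W), 18(W) are all W)
n=26: L (options 21(W), 19(W) are all W)
L entries with 0 ≤ n ≤ 26: n = 0, 1, 2, 3, 4, 12, 13, 14, 15, 16, 24, 25, 26; that makes 13.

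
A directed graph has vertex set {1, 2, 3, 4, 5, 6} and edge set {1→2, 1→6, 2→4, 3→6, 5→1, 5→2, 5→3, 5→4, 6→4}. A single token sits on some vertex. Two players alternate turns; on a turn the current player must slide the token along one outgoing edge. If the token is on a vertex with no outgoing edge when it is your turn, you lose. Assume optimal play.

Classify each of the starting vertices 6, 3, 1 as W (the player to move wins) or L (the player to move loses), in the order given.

Label each position W (a win for the player to move) or L (a loss). A position with no legal move is L; any other position is W exactly when some move reaches an L, and L when every move reaches a W.
Every edge goes from a vertex to one that appears earlier in the order 4, 6, 2, 1, 3, 5, so processing vertices in that order labels each vertex after all of its successors.
4: no outgoing edge → L
6: can move to 4, which is L ⇒ W
2: can move to 4, which is L ⇒ W
1: moves to 2(W), 6(W); every one is W ⇒ L
3: the only move is to 6(W), a W ⇒ L
5: can move to 3, which is L ⇒ W

6: W, 3: L, 1: L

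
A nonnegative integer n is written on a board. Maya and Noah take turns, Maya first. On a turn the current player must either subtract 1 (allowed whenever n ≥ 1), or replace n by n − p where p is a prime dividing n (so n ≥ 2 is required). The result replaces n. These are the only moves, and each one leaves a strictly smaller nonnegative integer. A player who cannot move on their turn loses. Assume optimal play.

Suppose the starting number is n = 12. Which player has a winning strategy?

Use the standard recursion: the mover loses at a terminal position; elsewhere, the mover wins exactly when some move hands the opponent an L position.
n=0: no move → L
n=1: can move to 0, which is L ⇒ W
n=2: can move to 0, which is L ⇒ W
n=3: can move to 0, which is L ⇒ W
n=4: moves to 2(W), 3(W); every one is W ⇒ L
n=5: can move to 0, which is L ⇒ W
n=6: can move to 4, which is L ⇒ W
n=7: can move to 0, which is L ⇒ W
n=8: moves to 6(W), 7(W); every one is W ⇒ L
n=9: can move to 8, which is L ⇒ W
n=10: can move to 8, which is L ⇒ W
n=11: can move to 0, which is L ⇒ W
n=12: moves to 9(W), 10(W), 11(W); every one is W ⇒ L
The starting position 12 is L: whatever Maya does, the opponent receives a W position.

Noah wins.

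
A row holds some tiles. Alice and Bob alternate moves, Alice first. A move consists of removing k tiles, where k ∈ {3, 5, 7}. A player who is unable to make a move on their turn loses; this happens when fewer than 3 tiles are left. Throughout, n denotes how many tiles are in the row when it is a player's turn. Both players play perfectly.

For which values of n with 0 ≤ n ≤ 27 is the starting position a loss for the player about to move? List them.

Build the W/L table. Terminal = L. A non-terminal position is W if it has a move to some L; otherwise it is L.
n=0: no move → L
n=1: no move → L
n=2: no move → L
n=3: can move to 0, which is L ⇒ W
n=4: can move to 1, which is L ⇒ W
n=5: can move to 2, which is L ⇒ W
n=6: can move to 1, which is L ⇒ W
n=7: can move to 2, which is L ⇒ W
n=8: can move to 1, which is L ⇒ W
n=9: can move to 2, which is L ⇒ W
n=10: moves to 7(W), 5(W), 3(W); every one is W ⇒ L
n=11: moves to 8(W), 6(W), 4(W); every one is W ⇒ L
n=12: moves to 9(W), 7(W), 5(W); every one is W ⇒ L
n=13: can move to 10, which is L ⇒ W
n=14: can move to 11, which is L ⇒ W
n=15: can move to 12, which is L ⇒ W
n=16: can move to 11, which is L ⇒ W
n=17: can move to 12, which is L ⇒ W
n=18: can move to 11, which is L ⇒ W
n=19: can move to 12, which is L ⇒ W
n=20: moves to 17(W), 15(W), 13(W); every one is W ⇒ L
n=21: moves to 18(W), 16(W), 14(W); every one is W ⇒ L
n=22: moves to 19(W), 17(W), 15(W); every one is W ⇒ L
n=23: can move to 20, which is L ⇒ W
n=24: can move to 21, which is L ⇒ W
n=25: can move to 22, which is L ⇒ W
n=26: can move to 21, which is L ⇒ W
n=27: can move to 22, which is L ⇒ W
Reading off the rows marked L gives the requested list; there are 9 such values of n.

0, 1, 2, 10, 11, 12, 20, 21, 22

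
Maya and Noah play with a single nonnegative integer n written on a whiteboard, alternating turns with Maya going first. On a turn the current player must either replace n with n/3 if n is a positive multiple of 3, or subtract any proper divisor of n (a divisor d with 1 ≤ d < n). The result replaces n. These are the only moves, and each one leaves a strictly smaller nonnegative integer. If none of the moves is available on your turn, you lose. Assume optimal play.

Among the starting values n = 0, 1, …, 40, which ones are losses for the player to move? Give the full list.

0, 1, 4, 7, 9, 11, 13, 15, 17, 19, 23, 25, 28, 31, 36

Compute win/loss labels from the base case upward. A position with no move is L. Any other position is W if it can reach an L in one move, else L.
n=0: no move → L
n=1: no move → L
n=2: →1(L), so W
n=3: →1(L), so W
n=4: →2(W), 3(W) — all W, so L
n=5: →4(L), so W
n=6: →4(L), so W
n=7: →6(W) only, which is W, so L
n=8: →4(L), so W
n=9: →3(W), 6(W), 8(W) — all W, so L
n=10: →9(L), so W
n=11: →10(W) only, which is W, so L
n=12: →4(L), so W
n=13: →12(W) only, which is W, so L
n=14: →7(L), so W
n=15: →5(W), 10(W), 12(W), 14(W) — all W, so L
n=16: →15(L), so W
n=17: →16(W) only, which is W, so L
n=18: →9(L), so W
n=19: →18(W) only, which is W, so L
n=20: →15(L), so W
n=21: →7(L), so W
n=22: →11(L), so W
n=23: →22(W) only, which is W, so L
n=24: →23(L), so W
n=25: →20(W), 24(W) — all W, so L
n=26: →13(L), so W
n=27: →9(L), so W
n=28: →14(W), 21(W), 24(W), 26(W), 27(W) — all W, so L
n=29: →28(L), so W
n=30: →15(L), so W
n=31: →30(W) only, which is W, so L
n=32: →28(L), so W
n=33: →11(L), so W
n=34: →17(L), so W
n=35: →28(L), so W
n=36: →12(W), 18(W), 24(W), 27(W), 30(W), 32(W), 33(W), 34(W), 35(W) — all W, so L
n=37: →36(L), so W
n=38: →19(L), so W
n=39: →13(L), so W
n=40: →36(L), so W
Reading off the rows marked L gives the requested list; there are 15 such values of n.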